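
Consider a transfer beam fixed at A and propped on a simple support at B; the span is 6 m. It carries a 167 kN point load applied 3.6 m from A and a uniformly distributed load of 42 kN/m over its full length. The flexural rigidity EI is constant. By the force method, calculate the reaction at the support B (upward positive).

Take the reaction at B as the redundant and release it; the primary structure is a cantilever fixed at A.
Deflection at B on the released cantilever, summing each load's contribution:
  point load 167 at a = 3.6: Pa²(3L − a)/(6EI) = 5194/EI
  UDL 42: wL⁴/(8EI) = 6804/EI
  δ_0 = 11998/EI
Flexibility coefficient — unit upward force at B: δ_{BB} = L³/(3EI) = 72/EI.
The prop prevents deflection at B: R_B = δ_0/δ_{BB} = 11998/72 = 166.6 kN.

R_B = 166.6 kN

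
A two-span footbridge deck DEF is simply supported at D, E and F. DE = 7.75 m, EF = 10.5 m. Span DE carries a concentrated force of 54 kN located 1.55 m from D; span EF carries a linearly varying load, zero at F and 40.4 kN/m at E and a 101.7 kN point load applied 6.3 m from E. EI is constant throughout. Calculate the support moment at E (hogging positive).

Insert a hinge at E; M_E is the redundant, and each span becomes simply supported.
Discontinuity in slope at E on the released structure — sum the simple-span end rotations:
  span DE: point load 54 at a = 1.55: Pab(L + a)/(6LEI) = 103.8/EI
  span EF: triangular load, peak 40.4: w₀L³/(45EI) = 1039/EI
  span EF: point load 101.7 at a = 6.3: Pab(L + b)/(6LEI) = 627.9/EI
  relative rotation θ_0 = (103.8 + 1667)/EI = 1771/EI
A unit hogging moment at E produces rotation L₁/(3EI) + L₂/(3EI) = 6.083/EI.
Compatibility: M_E·(L₁+L₂)/(3EI) = θ_0, giving M_E = 291.1 kN·m (hogging).

M_E = 291.1 kN·m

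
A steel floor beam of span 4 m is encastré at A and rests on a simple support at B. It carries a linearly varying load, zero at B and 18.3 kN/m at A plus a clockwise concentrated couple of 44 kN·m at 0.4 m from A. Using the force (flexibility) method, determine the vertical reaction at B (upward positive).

R_B = 10.46 kN

Release the roller at B. Primary structure: cantilever fixed at A.
Primary-structure tip deflection at B by superposition:
  triangular load, peak 18.3 at the fixed end: w₀L⁴/(30EI) = 156.2/EI
  clockwise couple 44 at a = 0.4: M₀a(2L − a)/(2EI) = 66.88/EI
  δ_0 = 223/EI
Flexibility coefficient — unit upward force at B: δ_{BB} = L³/(3EI) = 21.33/EI.
The prop prevents deflection at B: R_B = δ_0/δ_{BB} = 223/21.33 = 10.46 kN.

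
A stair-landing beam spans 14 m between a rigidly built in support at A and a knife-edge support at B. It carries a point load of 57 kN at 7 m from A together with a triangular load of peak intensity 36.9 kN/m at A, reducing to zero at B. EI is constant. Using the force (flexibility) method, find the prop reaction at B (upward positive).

R_B = 69.47 kN

Take the reaction at B as the redundant and release it; the primary structure is a cantilever fixed at A.
Free-end deflection of the primary structure under the applied loading (downward +):
  point load 57 at a = 7: Pa²(3L − a)/(6EI) = 16292/EI
  triangular load, peak 36.9 at the fixed end: w₀L⁴/(30EI) = 47252/EI
  δ_0 = 63544/EI
Tip deflection under a unit load at B: L³/(3EI) = 914.7/EI.
Compatibility at B: δ_0 − R_B·δ_{BB} = 0, so R_B = 63544/914.7 = 69.47 kN.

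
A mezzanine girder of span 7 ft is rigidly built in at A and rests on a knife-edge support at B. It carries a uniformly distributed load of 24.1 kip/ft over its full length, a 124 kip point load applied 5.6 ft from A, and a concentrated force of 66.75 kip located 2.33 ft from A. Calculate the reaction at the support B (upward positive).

R_B = 160.4 kip

Choose R_B as the redundant. The primary structure is the cantilever fixed at A.
Downward deflection at the released point B due to the loads:
  UDL 24.1: wL⁴/(8EI) = 7233/EI
  point load 124 at a = 5.6: Pa²(3L − a)/(6EI) = 9981/EI
  point load 66.75 at a = 2.33: Pa²(3L − a)/(6EI) = 1128/EI
  δ_0 = 18341/EI
Tip deflection under a unit load at B: L³/(3EI) = 114.3/EI.
Compatibility at B: δ_0 − R_B·δ_{BB} = 0, so R_B = 18341/114.3 = 160.4 kip.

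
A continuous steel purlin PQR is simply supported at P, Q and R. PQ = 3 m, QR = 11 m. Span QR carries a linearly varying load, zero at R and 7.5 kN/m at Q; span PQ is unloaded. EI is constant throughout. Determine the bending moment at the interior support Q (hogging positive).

M_Q = 47.54 kN·m

Take M_Q as the redundant. Released structure: two simple spans PQ and QR with a hinge at Q.
Rotations at Q on the released spans (each span's end-slope, ×1/EI):
  span QR: triangular load, peak 7.5: w₀L³/(45EI) = 221.8/EI
  relative rotation θ_0 = (0 + 221.8)/EI = 221.8/EI
A unit hogging moment at Q produces rotation L₁/(3EI) + L₂/(3EI) = 4.667/EI.
Compatibility: M_Q·(L₁+L₂)/(3EI) = θ_0, giving M_Q = 47.54 kN·m (hogging).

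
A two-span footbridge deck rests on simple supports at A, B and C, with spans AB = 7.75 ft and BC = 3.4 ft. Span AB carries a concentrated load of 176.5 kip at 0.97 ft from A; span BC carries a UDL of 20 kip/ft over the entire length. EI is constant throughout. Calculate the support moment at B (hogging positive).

Insert a hinge at B; M_B is the redundant, and each span becomes simply supported.
Discontinuity in slope at B on the released structure — sum the simple-span end rotations:
  span AB: point load 176.5 at a = 0.97: Pab(L + a)/(6LEI) = 217.7/EI
  span BC: UDL 20: wL³/(24EI) = 32.75/EI
  relative rotation θ_0 = (217.7 + 32.75)/EI = 250.4/EI
A unit hogging moment at B produces rotation L₁/(3EI) + L₂/(3EI) = 3.717/EI.
Slope continuity at B: θ_0 = M_B·3.717/EI, so M_B = 250.4/3.717 = 67.38 kip·ft (hogging).

M_B = 67.38 kip·ft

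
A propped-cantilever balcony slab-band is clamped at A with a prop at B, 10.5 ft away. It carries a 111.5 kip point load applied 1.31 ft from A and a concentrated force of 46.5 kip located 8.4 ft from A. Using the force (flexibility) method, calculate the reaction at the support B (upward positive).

Take the reaction at B as the redundant and release it; the primary structure is a cantilever fixed at A.
Deflection at B on the released cantilever, summing each load's contribution:
  point load 111.5 at a = 1.31: Pa²(3L − a)/(6EI) = 962.8/EI
  point load 46.5 at a = 8.4: Pa²(3L − a)/(6EI) = 12632/EI
  δ_0 = 13595/EI
Tip deflection under a unit load at B: L³/(3EI) = 385.9/EI.
The prop prevents deflection at B: R_B = δ_0/δ_{BB} = 13595/385.9 = 35.23 kip.

R_B = 35.23 kip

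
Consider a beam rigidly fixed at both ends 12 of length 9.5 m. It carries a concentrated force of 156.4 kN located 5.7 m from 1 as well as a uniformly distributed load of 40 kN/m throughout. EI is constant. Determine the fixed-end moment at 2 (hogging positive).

Release both end moments; the primary structure is a simply-supported span 12 with redundants M_1 and M_2.
On the primary (simply-supported) span, the end slopes from the loading are:
  at 1: point load 156.4 at a = 5.7: Pab(L + b)/(6LEI) = 790.4/EI
  at 2: point load 156.4 at a = 5.7: Pab(L + a)/(6LEI) = 903.4/EI
  at 1: UDL 40: wL³/(24EI) = 1429/EI
  at 2: UDL 40: wL³/(24EI) = 1429/EI
  θ_10 = 2219/EI,  θ_20 = 2332/EI
Flexibility coefficients: a unit moment at one end gives L/(3EI) there and L/(6EI) at the far end, so f₁₁ = f₂₂ = 3.167/EI and f₁₂ = f₂₁ = 1.583/EI.
Compatibility — zero rotation at each built-in end:
  3.167 M_1 + 1.583 M_2 = 2219
  1.583 M_1 + 3.167 M_2 = 2332
Solving the pair gives M_1 = 443.5 kN·m and M_2 = 514.8 kN·m (hogging).

M_2 = 514.8 kN·m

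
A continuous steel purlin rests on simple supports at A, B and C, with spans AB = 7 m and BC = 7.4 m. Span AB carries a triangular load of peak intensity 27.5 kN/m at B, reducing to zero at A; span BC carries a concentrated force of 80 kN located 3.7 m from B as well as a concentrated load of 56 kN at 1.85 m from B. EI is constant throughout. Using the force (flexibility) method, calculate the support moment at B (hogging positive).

Insert a hinge at B; M_B is the redundant, and each span becomes simply supported.
Discontinuity in slope at B on the released structure — sum the simple-span end rotations:
  span AB: triangular load, peak 27.5: w₀L³/(45EI) = 209.6/EI
  span BC: point load 80 at a = 3.7: Pab(L + b)/(6LEI) = 273.8/EI
  span BC: point load 56 at a = 1.85: Pab(L + b)/(6LEI) = 167.7/EI
  relative rotation θ_0 = (209.6 + 441.5)/EI = 651.1/EI
A unit hogging moment at B produces rotation L₁/(3EI) + L₂/(3EI) = 4.8/EI.
Compatibility: M_B·(L₁+L₂)/(3EI) = θ_0, giving M_B = 135.6 kN·m (hogging).

M_B = 135.6 kN·m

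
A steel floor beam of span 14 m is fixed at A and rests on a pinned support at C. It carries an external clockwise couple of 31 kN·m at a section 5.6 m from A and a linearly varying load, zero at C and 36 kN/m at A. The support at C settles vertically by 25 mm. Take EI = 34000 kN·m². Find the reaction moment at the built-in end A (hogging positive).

M_A = 484.7 kN·m

Remove the prop at C; the released (primary) structure is a cantilever built in at A.
Primary-structure tip deflection at C by superposition:
  clockwise couple 31 at a = 5.6: M₀a(2L − a)/(2EI) = 1944/EI
  triangular load, peak 36 at the fixed end: w₀L⁴/(30EI) = 46099/EI
  δ_0 = 48044/EI
Flexibility coefficient — unit upward force at C: δ_{CC} = L³/(3EI) = 914.7/EI.
With EI = 34000 kN·m²: δ_0 = 1.413 m and δ_{CC} = 0.026902 m/kN.
Compatibility — the beam at C must follow the support down by 0.025 m: δ_0 − R_C·δ_{CC} = 0.025, so R_C = (1.413 − 0.025)/0.026902 = 51.6 kN.
Moment equilibrium about A: M_A = Σ(load moments about A) − R_C·L = 1207 − 51.6×14 = 484.7 kN·m.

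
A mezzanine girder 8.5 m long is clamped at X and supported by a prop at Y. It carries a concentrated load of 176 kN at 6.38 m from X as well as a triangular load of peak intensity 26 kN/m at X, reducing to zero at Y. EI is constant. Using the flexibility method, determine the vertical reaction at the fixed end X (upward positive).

Choose R_Y as the redundant. The primary structure is the cantilever fixed at X.
Deflection at Y on the released cantilever, summing each load's contribution:
  point load 176 at a = 6.38: Pa²(3L − a)/(6EI) = 22829/EI
  triangular load, peak 26 at the fixed end: w₀L⁴/(30EI) = 4524/EI
  δ_0 = 27353/EI
Flexibility coefficient — unit upward force at Y: δ_{YY} = L³/(3EI) = 204.7/EI.
The prop prevents deflection at Y: R_Y = δ_0/δ_{YY} = 27353/204.7 = 133.6 kN.
Vertical equilibrium: R_X = ΣP − R_Y = 286.5 − 133.6 = 152.9 kN.

R_X = 152.9 kN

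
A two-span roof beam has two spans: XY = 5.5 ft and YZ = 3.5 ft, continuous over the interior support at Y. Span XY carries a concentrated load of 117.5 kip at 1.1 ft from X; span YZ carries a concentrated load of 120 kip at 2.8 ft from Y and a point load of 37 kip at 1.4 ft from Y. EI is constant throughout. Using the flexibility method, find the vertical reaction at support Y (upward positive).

Release continuity at Y by inserting a hinge; the redundant is the internal moment M_Y. The primary structure is two simply-supported spans XY and YZ.
Rotations at Y on the released spans (each span's end-slope, ×1/EI):
  span XY: point load 117.5 at a = 1.1: Pab(L + a)/(6LEI) = 113.7/EI
  span YZ: point load 120 at a = 2.8: Pab(L + b)/(6LEI) = 47.04/EI
  span YZ: point load 37 at a = 1.4: Pab(L + b)/(6LEI) = 29.01/EI
  relative rotation θ_0 = (113.7 + 76.05)/EI = 189.8/EI
A unit hogging moment at Y produces rotation L₁/(3EI) + L₂/(3EI) = 3/EI.
Slope continuity at Y: θ_0 = M_Y·3/EI, so M_Y = 189.8/3 = 63.26 kip·ft (hogging).
Span XY, ΣM about X with M_Y applied at Y: R_Y^{XY}·5.5 = 129.2 + 63.26, so R_Y^{XY} = 35 kip and R_X = 117.5 − 35 = 82.5 kip.
Span YZ, ΣM about Z: R_Y^{YZ}·3.5 = 161.7 + 63.26, so R_Y^{YZ} = 64.28 kip and R_Z = 157 − 64.28 = 92.72 kip.
R_Y = 35 + 64.28 = 99.28 kip.

R_Y = 99.28 kip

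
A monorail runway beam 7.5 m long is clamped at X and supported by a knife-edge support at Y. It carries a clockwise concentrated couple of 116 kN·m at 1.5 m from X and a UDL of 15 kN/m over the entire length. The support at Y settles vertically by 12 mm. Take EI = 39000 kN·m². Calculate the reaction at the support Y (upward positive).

Release the roller at Y. Primary structure: cantilever fixed at X.
Deflection at Y on the released cantilever, summing each load's contribution:
  clockwise couple 116 at a = 1.5: M₀a(2L − a)/(2EI) = 1174/EI
  UDL 15: wL⁴/(8EI) = 5933/EI
  δ_0 = 7107/EI
Tip deflection under a unit load at Y: L³/(3EI) = 140.6/EI.
With EI = 39000 kN·m²: δ_0 = 0.18223 m and δ_{YY} = 0.003606 m/kN.
Compatibility — the beam at Y must follow the support down by 0.012 m: δ_0 − R_Y·δ_{YY} = 0.012, so R_Y = (0.18223 − 0.012)/0.003606 = 47.21 kN.

R_Y = 47.21 kN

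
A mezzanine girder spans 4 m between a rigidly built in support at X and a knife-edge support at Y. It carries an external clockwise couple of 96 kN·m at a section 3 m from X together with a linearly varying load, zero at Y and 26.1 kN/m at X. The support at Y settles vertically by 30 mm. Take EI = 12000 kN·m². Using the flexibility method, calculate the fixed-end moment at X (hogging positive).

Take the reaction at Y as the redundant and release it; the primary structure is a cantilever fixed at X.
Free-end deflection of the primary structure under the applied loading (downward +):
  clockwise couple 96 at a = 3: M₀a(2L − a)/(2EI) = 720/EI
  triangular load, peak 26.1 at the fixed end: w₀L⁴/(30EI) = 222.7/EI
  δ_0 = 942.7/EI
Flexibility coefficient — unit upward force at Y: δ_{YY} = L³/(3EI) = 21.33/EI.
With EI = 12000 kN·m²: δ_0 = 0.07856 m and δ_{YY} = 0.001778 m/kN.
Compatibility — the beam at Y must follow the support down by 0.03 m: δ_0 − R_Y·δ_{YY} = 0.03, so R_Y = (0.07856 − 0.03)/0.001778 = 27.32 kN.
Moment equilibrium about X: M_X = Σ(load moments about X) − R_Y·L = 165.6 − 27.32×4 = 56.34 kN·m.

M_X = 56.34 kN·m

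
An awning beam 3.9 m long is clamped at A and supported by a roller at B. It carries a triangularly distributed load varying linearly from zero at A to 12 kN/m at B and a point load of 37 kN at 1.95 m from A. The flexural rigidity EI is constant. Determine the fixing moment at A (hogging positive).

Release the roller at B. Primary structure: cantilever fixed at A.
Deflection at B on the released cantilever, summing each load's contribution:
  triangular load, peak 12 at the free end: 11w₀L⁴/(120EI) = 254.5/EI
  point load 37 at a = 1.95: Pa²(3L − a)/(6EI) = 228.6/EI
  δ_0 = 483.1/EI
Tip deflection under a unit load at B: L³/(3EI) = 19.77/EI.
Compatibility at B: δ_0 − R_B·δ_{BB} = 0, so R_B = 483.1/19.77 = 24.43 kN.
Moment equilibrium about A: M_A = Σ(load moments about A) − R_B·L = 133 − 24.43×3.9 = 37.7 kN·m.

M_A = 37.7 kN·m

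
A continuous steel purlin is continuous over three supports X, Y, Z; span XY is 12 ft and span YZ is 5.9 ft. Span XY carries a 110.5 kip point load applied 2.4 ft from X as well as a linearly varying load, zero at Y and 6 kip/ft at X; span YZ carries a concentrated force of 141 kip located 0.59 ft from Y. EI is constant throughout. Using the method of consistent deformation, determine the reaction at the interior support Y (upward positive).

Insert a hinge at Y; M_Y is the redundant, and each span becomes simply supported.
Rotations at Y on the released spans (each span's end-slope, ×1/EI):
  span XY: point load 110.5 at a = 2.4: Pab(L + a)/(6LEI) = 509.2/EI
  span XY: triangular load, peak 6: 7w₀L³/(360EI) = 201.6/EI
  span YZ: point load 141 at a = 0.59: Pab(L + b)/(6LEI) = 139.9/EI
  relative rotation θ_0 = (710.8 + 139.9)/EI = 850.7/EI
A unit hogging moment at Y produces rotation L₁/(3EI) + L₂/(3EI) = 5.967/EI.
Slope continuity at Y: θ_0 = M_Y·5.967/EI, so M_Y = 850.7/5.967 = 142.6 kip·ft (hogging).
Span XY, ΣM about X with M_Y applied at Y: R_Y^{XY}·12 = 409.2 + 142.6, so R_Y^{XY} = 45.98 kip and R_X = 146.5 − 45.98 = 100.5 kip.
Span YZ, ΣM about Z: R_Y^{YZ}·5.9 = 748.7 + 142.6, so R_Y^{YZ} = 151.1 kip and R_Z = 141 − 151.1 = -10.06 kip.
R_Y = 45.98 + 151.1 = 197 kip.

R_Y = 197 kip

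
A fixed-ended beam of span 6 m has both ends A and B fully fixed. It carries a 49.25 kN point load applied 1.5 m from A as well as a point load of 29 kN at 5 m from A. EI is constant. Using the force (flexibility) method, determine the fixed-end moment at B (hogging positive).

Take the two fixed-end moments M_A, M_B as redundants; the released structure is the simple span AB.
On the primary (simply-supported) span, the end slopes from the loading are:
  at A: point load 49.25 at a = 1.5: Pab(L + b)/(6LEI) = 96.96/EI
  at B: point load 49.25 at a = 1.5: Pab(L + a)/(6LEI) = 69.26/EI
  at A: point load 29 at a = 5: Pab(L + b)/(6LEI) = 28.19/EI
  at B: point load 29 at a = 5: Pab(L + a)/(6LEI) = 44.31/EI
  θ_A0 = 125.2/EI,  θ_B0 = 113.6/EI
Flexibility coefficients: a unit moment at one end gives L/(3EI) there and L/(6EI) at the far end, so f₁₁ = f₂₂ = 2/EI and f₁₂ = f₂₁ = 1/EI.
Compatibility — zero rotation at each built-in end:
  2 M_A + 1 M_B = 125.2
  1 M_A + 2 M_B = 113.6
Solving the pair gives M_A = 45.58 kN·m and M_B = 33.99 kN·m (hogging).

M_B = 33.99 kN·m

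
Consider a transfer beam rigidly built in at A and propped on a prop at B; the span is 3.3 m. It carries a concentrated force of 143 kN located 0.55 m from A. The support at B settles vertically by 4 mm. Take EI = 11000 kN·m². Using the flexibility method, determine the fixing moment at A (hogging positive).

Remove the prop at B; the released (primary) structure is a cantilever built in at A.
Downward deflection at the released point B due to the loads:
  point load 143 at a = 0.55: Pa²(3L − a)/(6EI) = 67.41/EI
Flexibility coefficient — unit upward force at B: δ_{BB} = L³/(3EI) = 11.98/EI.
With EI = 11000 kN·m²: δ_0 = 0.006128 m and δ_{BB} = 0.001089 m/kN.
Compatibility — the beam at B must follow the support down by 0.004 m: δ_0 − R_B·δ_{BB} = 0.004, so R_B = (0.006128 − 0.004)/0.001089 = 1.954 kN.
Moment equilibrium about A: M_A = Σ(load moments about A) − R_B·L = 78.65 − 1.954×3.3 = 72.2 kN·m.

M_A = 72.2 kN·m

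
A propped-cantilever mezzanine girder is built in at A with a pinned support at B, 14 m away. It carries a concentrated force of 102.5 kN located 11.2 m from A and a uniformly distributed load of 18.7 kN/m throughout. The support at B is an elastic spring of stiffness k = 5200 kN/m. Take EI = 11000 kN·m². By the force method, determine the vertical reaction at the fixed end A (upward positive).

R_A = 194.4 kN

Remove the prop at B; the released (primary) structure is a cantilever built in at A.
Downward deflection at the released point B due to the loads:
  point load 102.5 at a = 11.2: Pa²(3L − a)/(6EI) = 66002/EI
  UDL 18.7: wL⁴/(8EI) = 89797/EI
  δ_0 = 155800/EI
Flexibility coefficient — unit upward force at B: δ_{BB} = L³/(3EI) = 914.7/EI.
With EI = 11000 kN·m²: δ_0 = 14.164 m and δ_{BB} = 0.083152 m/kN.
Compatibility — the spring shortens by R_B/k under the reaction it provides: δ_0 − R_B·δ_{BB} = R_B/k. With 1/k = 0.000192 m/kN, R_B = δ_0 / (δ_{BB} + 1/k) = 14.164 / (0.083152 + 0.000192) = 169.9 kN.
Vertical equilibrium: R_A = ΣP − R_B = 364.3 − 169.9 = 194.4 kN.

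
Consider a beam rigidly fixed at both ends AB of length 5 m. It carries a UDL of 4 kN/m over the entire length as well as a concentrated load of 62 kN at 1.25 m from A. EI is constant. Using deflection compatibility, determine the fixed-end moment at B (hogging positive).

Take the two fixed-end moments M_A, M_B as redundants; the released structure is the simple span AB.
End rotations of the released simple span under the applied load (×1/EI):
  at A: UDL 4: wL³/(24EI) = 20.83/EI
  at B: UDL 4: wL³/(24EI) = 20.83/EI
  at A: point load 62 at a = 1.25: Pab(L + b)/(6LEI) = 84.77/EI
  at B: point load 62 at a = 1.25: Pab(L + a)/(6LEI) = 60.55/EI
  θ_A0 = 105.6/EI,  θ_B0 = 81.38/EI
Flexibility coefficients: a unit moment at one end gives L/(3EI) there and L/(6EI) at the far end, so f₁₁ = f₂₂ = 1.667/EI and f₁₂ = f₂₁ = 0.8333/EI.
Compatibility — zero rotation at each built-in end:
  1.667 M_A + 0.8333 M_B = 105.6
  0.8333 M_A + 1.667 M_B = 81.38
Solving the pair gives M_A = 51.93 kN·m and M_B = 22.86 kN·m (hogging).

M_B = 22.86 kN·m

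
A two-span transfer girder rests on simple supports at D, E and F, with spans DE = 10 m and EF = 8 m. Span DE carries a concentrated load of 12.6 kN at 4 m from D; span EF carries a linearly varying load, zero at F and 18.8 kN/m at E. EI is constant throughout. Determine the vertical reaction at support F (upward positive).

R_F = 19.14 kN

Release continuity at E by inserting a hinge; the redundant is the internal moment M_E. The primary structure is two simply-supported spans DE and EF.
Rotations at E on the released spans (each span's end-slope, ×1/EI):
  span DE: point load 12.6 at a = 4: Pab(L + a)/(6LEI) = 70.56/EI
  span EF: triangular load, peak 18.8: w₀L³/(45EI) = 213.9/EI
  relative rotation θ_0 = (70.56 + 213.9)/EI = 284.5/EI
A unit hogging moment at E produces rotation L₁/(3EI) + L₂/(3EI) = 6/EI.
Slope continuity at E: θ_0 = M_E·6/EI, so M_E = 284.5/6 = 47.41 kN·m (hogging).
Span EF, ΣM about F: R_E^{EF}·8 = 401.1 + 47.41, so R_E^{EF} = 56.06 kN and R_F = 75.2 − 56.06 = 19.14 kN.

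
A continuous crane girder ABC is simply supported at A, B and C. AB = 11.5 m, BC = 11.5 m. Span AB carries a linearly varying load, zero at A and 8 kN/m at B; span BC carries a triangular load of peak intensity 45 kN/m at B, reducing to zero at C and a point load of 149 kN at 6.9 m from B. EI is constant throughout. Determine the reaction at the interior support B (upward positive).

R_B = 328.4 kN

Take M_B as the redundant. Released structure: two simple spans AB and BC with a hinge at B.
End slopes at the hinge B, treating each span as simply supported:
  span AB: triangular load, peak 8: w₀L³/(45EI) = 270.4/EI
  span BC: triangular load, peak 45: w₀L³/(45EI) = 1521/EI
  span BC: point load 149 at a = 6.9: Pab(L + b)/(6LEI) = 1103/EI
  relative rotation θ_0 = (270.4 + 2624)/EI = 2895/EI
A unit hogging moment at B produces rotation L₁/(3EI) + L₂/(3EI) = 7.667/EI.
Slope continuity at B: θ_0 = M_B·7.667/EI, so M_B = 2895/7.667 = 377.6 kN·m (hogging).
Span AB, ΣM about A with M_B applied at B: R_B^{AB}·11.5 = 352.7 + 377.6, so R_B^{AB} = 63.5 kN and R_A = 46 − 63.5 = -17.5 kN.
Span BC, ΣM about C: R_B^{BC}·11.5 = 2669 + 377.6, so R_B^{BC} = 264.9 kN and R_C = 407.8 − 264.9 = 142.8 kN.
R_B = 63.5 + 264.9 = 328.4 kN.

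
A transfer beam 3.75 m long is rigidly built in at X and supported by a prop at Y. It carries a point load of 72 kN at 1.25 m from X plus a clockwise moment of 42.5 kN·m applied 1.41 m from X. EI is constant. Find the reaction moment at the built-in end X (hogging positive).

Release the roller at Y. Primary structure: cantilever fixed at X.
Primary-structure tip deflection at Y by superposition:
  point load 72 at a = 1.25: Pa²(3L − a)/(6EI) = 187.5/EI
  clockwise couple 42.5 at a = 1.41: M₀a(2L − a)/(2EI) = 182.5/EI
  δ_0 = 370/EI
Flexibility coefficient — unit upward force at Y: δ_{YY} = L³/(3EI) = 17.58/EI.
The prop prevents deflection at Y: R_Y = δ_0/δ_{YY} = 370/17.58 = 21.05 kN.
Moment equilibrium about X: M_X = Σ(load moments about X) − R_Y·L = 132.5 − 21.05×3.75 = 53.57 kN·m.

M_X = 53.57 kN·m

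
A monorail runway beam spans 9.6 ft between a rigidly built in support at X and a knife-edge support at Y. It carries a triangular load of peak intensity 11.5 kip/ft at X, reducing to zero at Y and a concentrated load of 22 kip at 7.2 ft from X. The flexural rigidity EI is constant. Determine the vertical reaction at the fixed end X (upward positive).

R_X = 52.24 kip

Remove the prop at Y; the released (primary) structure is a cantilever built in at X.
Primary-structure tip deflection at Y by superposition:
  triangular load, peak 11.5 at the fixed end: w₀L⁴/(30EI) = 3256/EI
  point load 22 at a = 7.2: Pa²(3L − a)/(6EI) = 4106/EI
  δ_0 = 7362/EI
Flexibility coefficient — unit upward force at Y: δ_{YY} = L³/(3EI) = 294.9/EI.
The prop prevents deflection at Y: R_Y = δ_0/δ_{YY} = 7362/294.9 = 24.96 kip.
Vertical equilibrium: R_X = ΣP − R_Y = 77.2 − 24.96 = 52.24 kip.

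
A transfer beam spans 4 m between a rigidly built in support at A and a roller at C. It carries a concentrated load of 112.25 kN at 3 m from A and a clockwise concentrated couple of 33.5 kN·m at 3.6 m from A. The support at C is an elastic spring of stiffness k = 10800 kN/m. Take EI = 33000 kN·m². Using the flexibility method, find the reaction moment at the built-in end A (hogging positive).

Take the reaction at C as the redundant and release it; the primary structure is a cantilever fixed at A.
Primary-structure tip deflection at C by superposition:
  point load 112.25 at a = 3: Pa²(3L − a)/(6EI) = 1515/EI
  clockwise couple 33.5 at a = 3.6: M₀a(2L − a)/(2EI) = 265.3/EI
  δ_0 = 1781/EI
Flexibility coefficient — unit upward force at C: δ_{CC} = L³/(3EI) = 21.33/EI.
With EI = 33000 kN·m²: δ_0 = 0.05396 m and δ_{CC} = 0.000646 m/kN.
Compatibility — the spring shortens by R_C/k under the reaction it provides: δ_0 − R_C·δ_{CC} = R_C/k. With 1/k = 0.000093 m/kN, R_C = δ_0 / (δ_{CC} + 1/k) = 0.05396 / (0.000646 + 0.000093) = 73.01 kN.
Moment equilibrium about A: M_A = Σ(load moments about A) − R_C·L = 370.2 − 73.01×4 = 78.2 kN·m.

M_A = 78.2 kN·m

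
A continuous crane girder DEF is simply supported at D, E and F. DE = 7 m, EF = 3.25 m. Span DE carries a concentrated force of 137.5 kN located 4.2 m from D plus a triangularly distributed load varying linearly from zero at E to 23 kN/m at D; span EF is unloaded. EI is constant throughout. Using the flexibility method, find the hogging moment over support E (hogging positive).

Take M_E as the redundant. Released structure: two simple spans DE and EF with a hinge at E.
End slopes at the hinge E, treating each span as simply supported:
  span DE: point load 137.5 at a = 4.2: Pab(L + a)/(6LEI) = 431.2/EI
  span DE: triangular load, peak 23: 7w₀L³/(360EI) = 153.4/EI
  relative rotation θ_0 = (584.6 + 0)/EI = 584.6/EI
A unit hogging moment at E produces rotation L₁/(3EI) + L₂/(3EI) = 3.417/EI.
Slope continuity at E: θ_0 = M_E·3.417/EI, so M_E = 584.6/3.417 = 171.1 kN·m (hogging).

M_E = 171.1 kN·m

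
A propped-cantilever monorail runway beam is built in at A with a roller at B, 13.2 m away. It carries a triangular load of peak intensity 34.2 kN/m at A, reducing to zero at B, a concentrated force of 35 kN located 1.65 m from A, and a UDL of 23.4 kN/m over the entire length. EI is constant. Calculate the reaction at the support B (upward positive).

R_B = 161.8 kN

Take the reaction at B as the redundant and release it; the primary structure is a cantilever fixed at A.
Downward deflection at the released point B due to the loads:
  triangular load, peak 34.2 at the fixed end: w₀L⁴/(30EI) = 34610/EI
  point load 35 at a = 1.65: Pa²(3L − a)/(6EI) = 602.7/EI
  UDL 23.4: wL⁴/(8EI) = 88802/EI
  δ_0 = 124014/EI
Tip deflection under a unit load at B: L³/(3EI) = 766.7/EI.
Compatibility at B: δ_0 − R_B·δ_{BB} = 0, so R_B = 124014/766.7 = 161.8 kN.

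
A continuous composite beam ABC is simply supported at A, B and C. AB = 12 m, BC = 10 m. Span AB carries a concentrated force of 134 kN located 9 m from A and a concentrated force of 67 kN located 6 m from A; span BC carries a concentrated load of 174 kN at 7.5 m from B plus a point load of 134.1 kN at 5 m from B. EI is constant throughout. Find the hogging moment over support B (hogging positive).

M_B = 433.1 kN·m

Insert a hinge at B; M_B is the redundant, and each span becomes simply supported.
Discontinuity in slope at B on the released structure — sum the simple-span end rotations:
  span AB: point load 134 at a = 9: Pab(L + a)/(6LEI) = 1055/EI
  span AB: point load 67 at a = 6: Pab(L + a)/(6LEI) = 603/EI
  span BC: point load 174 at a = 7.5: Pab(L + b)/(6LEI) = 679.7/EI
  span BC: point load 134.1 at a = 5: Pab(L + b)/(6LEI) = 838.1/EI
  relative rotation θ_0 = (1658 + 1518)/EI = 3176/EI
A unit hogging moment at B produces rotation L₁/(3EI) + L₂/(3EI) = 7.333/EI.
Slope continuity at B: θ_0 = M_B·7.333/EI, so M_B = 3176/7.333 = 433.1 kN·m (hogging).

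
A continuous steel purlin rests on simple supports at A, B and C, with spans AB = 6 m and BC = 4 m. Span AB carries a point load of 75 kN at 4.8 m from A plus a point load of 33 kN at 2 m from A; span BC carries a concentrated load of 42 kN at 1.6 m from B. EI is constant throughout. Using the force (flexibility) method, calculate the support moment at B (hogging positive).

Release continuity at B by inserting a hinge; the redundant is the internal moment M_B. The primary structure is two simply-supported spans AB and BC.
Discontinuity in slope at B on the released structure — sum the simple-span end rotations:
  span AB: point load 75 at a = 4.8: Pab(L + a)/(6LEI) = 129.6/EI
  span AB: point load 33 at a = 2: Pab(L + a)/(6LEI) = 58.67/EI
  span BC: point load 42 at a = 1.6: Pab(L + b)/(6LEI) = 43.01/EI
  relative rotation θ_0 = (188.3 + 43.01)/EI = 231.3/EI
A unit hogging moment at B produces rotation L₁/(3EI) + L₂/(3EI) = 3.333/EI.
Compatibility: M_B·(L₁+L₂)/(3EI) = θ_0, giving M_B = 69.38 kN·m (hogging).

M_B = 69.38 kN·m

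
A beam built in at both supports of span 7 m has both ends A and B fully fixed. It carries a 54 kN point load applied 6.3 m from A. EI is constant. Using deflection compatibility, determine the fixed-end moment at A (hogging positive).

M_A = 3.402 kN·m

Take the two fixed-end moments M_A, M_B as redundants; the released structure is the simple span AB.
Simple-span end rotations at A and B under the given loads:
  at A: point load 54 at a = 6.3: Pab(L + b)/(6LEI) = 43.66/EI
  at B: point load 54 at a = 6.3: Pab(L + a)/(6LEI) = 75.41/EI
  θ_A0 = 43.66/EI,  θ_B0 = 75.41/EI
Flexibility coefficients: a unit moment at one end gives L/(3EI) there and L/(6EI) at the far end, so f₁₁ = f₂₂ = 2.333/EI and f₁₂ = f₂₁ = 1.167/EI.
Compatibility — zero rotation at each built-in end:
  2.333 M_A + 1.167 M_B = 43.66
  1.167 M_A + 2.333 M_B = 75.41
Solving the pair gives M_A = 3.402 kN·m and M_B = 30.62 kN·m (hogging).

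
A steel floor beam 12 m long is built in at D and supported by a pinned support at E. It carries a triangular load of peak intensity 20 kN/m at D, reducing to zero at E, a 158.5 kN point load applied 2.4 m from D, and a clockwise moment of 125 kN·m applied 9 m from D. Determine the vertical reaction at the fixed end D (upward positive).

Release the roller at E. Primary structure: cantilever fixed at D.
Free-end deflection of the primary structure under the applied loading (downward +):
  triangular load, peak 20 at the fixed end: w₀L⁴/(30EI) = 13824/EI
  point load 158.5 at a = 2.4: Pa²(3L − a)/(6EI) = 5113/EI
  clockwise couple 125 at a = 9: M₀a(2L − a)/(2EI) = 8438/EI
  δ_0 = 27374/EI
Flexibility coefficient — unit upward force at E: δ_{EE} = L³/(3EI) = 576/EI.
The prop prevents deflection at E: R_E = δ_0/δ_{EE} = 27374/576 = 47.52 kN.
Vertical equilibrium: R_D = ΣP − R_E = 278.5 − 47.52 = 231 kN.

R_D = 231 kN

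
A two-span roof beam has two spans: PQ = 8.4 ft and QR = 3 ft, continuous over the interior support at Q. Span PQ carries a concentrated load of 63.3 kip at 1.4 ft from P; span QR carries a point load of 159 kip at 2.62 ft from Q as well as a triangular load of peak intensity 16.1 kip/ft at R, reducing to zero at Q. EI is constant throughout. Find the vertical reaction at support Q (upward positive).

Release continuity at Q by inserting a hinge; the redundant is the internal moment M_Q. The primary structure is two simply-supported spans PQ and QR.
Discontinuity in slope at Q on the released structure — sum the simple-span end rotations:
  span PQ: point load 63.3 at a = 1.4: Pab(L + a)/(6LEI) = 120.6/EI
  span QR: point load 159 at a = 2.62: Pab(L + b)/(6LEI) = 29.73/EI
  span QR: triangular load, peak 16.1: 7w₀L³/(360EI) = 8.453/EI
  relative rotation θ_0 = (120.6 + 38.18)/EI = 158.8/EI
A unit hogging moment at Q produces rotation L₁/(3EI) + L₂/(3EI) = 3.8/EI.
Slope continuity at Q: θ_0 = M_Q·3.8/EI, so M_Q = 158.8/3.8 = 41.79 kip·ft (hogging).
Span PQ, ΣM about P with M_Q applied at Q: R_Q^{PQ}·8.4 = 88.62 + 41.79, so R_Q^{PQ} = 15.52 kip and R_P = 63.3 − 15.52 = 47.78 kip.
Span QR, ΣM about R: R_Q^{QR}·3 = 84.57 + 41.79, so R_Q^{QR} = 42.12 kip and R_R = 183.2 − 42.12 = 141 kip.
R_Q = 15.52 + 42.12 = 57.64 kip.

R_Q = 57.64 kip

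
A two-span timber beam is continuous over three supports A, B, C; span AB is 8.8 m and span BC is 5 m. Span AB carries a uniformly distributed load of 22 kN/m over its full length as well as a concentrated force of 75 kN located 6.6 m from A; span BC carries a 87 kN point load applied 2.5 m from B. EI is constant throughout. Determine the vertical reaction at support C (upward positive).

Insert a hinge at B; M_B is the redundant, and each span becomes simply supported.
End slopes at the hinge B, treating each span as simply supported:
  span AB: UDL 22: wL³/(24EI) = 624.7/EI
  span AB: point load 75 at a = 6.6: Pab(L + a)/(6LEI) = 317.6/EI
  span BC: point load 87 at a = 2.5: Pab(L + b)/(6LEI) = 135.9/EI
  relative rotation θ_0 = (942.3 + 135.9)/EI = 1078/EI
A unit hogging moment at B produces rotation L₁/(3EI) + L₂/(3EI) = 4.6/EI.
Compatibility: M_B·(L₁+L₂)/(3EI) = θ_0, giving M_B = 234.4 kN·m (hogging).
Span BC, ΣM about C: R_B^{BC}·5 = 217.5 + 234.4, so R_B^{BC} = 90.38 kN and R_C = 87 − 90.38 = -3.38 kN.

R_C = -3.38 kN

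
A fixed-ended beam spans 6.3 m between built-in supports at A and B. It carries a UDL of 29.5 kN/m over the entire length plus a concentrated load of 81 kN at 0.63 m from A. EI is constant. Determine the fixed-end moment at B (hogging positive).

Take the two fixed-end moments M_A, M_B as redundants; the released structure is the simple span AB.
Simple-span end rotations at A and B under the given loads:
  at A: UDL 29.5: wL³/(24EI) = 307.3/EI
  at B: UDL 29.5: wL³/(24EI) = 307.3/EI
  at A: point load 81 at a = 0.63: Pab(L + b)/(6LEI) = 91.62/EI
  at B: point load 81 at a = 0.63: Pab(L + a)/(6LEI) = 53.05/EI
  θ_A0 = 399/EI,  θ_B0 = 360.4/EI
Flexibility coefficients: a unit moment at one end gives L/(3EI) there and L/(6EI) at the far end, so f₁₁ = f₂₂ = 2.1/EI and f₁₂ = f₂₁ = 1.05/EI.
Compatibility — zero rotation at each built-in end:
  2.1 M_A + 1.05 M_B = 399
  1.05 M_A + 2.1 M_B = 360.4
Solving the pair gives M_A = 138.9 kN·m and M_B = 102.2 kN·m (hogging).

M_B = 102.2 kN·m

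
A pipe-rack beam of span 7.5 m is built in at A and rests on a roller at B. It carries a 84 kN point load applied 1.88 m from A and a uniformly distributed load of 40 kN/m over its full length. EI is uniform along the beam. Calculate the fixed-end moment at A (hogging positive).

M_A = 384.8 kN·m

Take the reaction at B as the redundant and release it; the primary structure is a cantilever fixed at A.
Primary-structure tip deflection at B by superposition:
  point load 84 at a = 1.88: Pa²(3L − a)/(6EI) = 1020/EI
  UDL 40: wL⁴/(8EI) = 15820/EI
  δ_0 = 16841/EI
Flexibility coefficient — unit upward force at B: δ_{BB} = L³/(3EI) = 140.6/EI.
The prop prevents deflection at B: R_B = δ_0/δ_{BB} = 16841/140.6 = 119.8 kN.
Moment equilibrium about A: M_A = Σ(load moments about A) − R_B·L = 1283 − 119.8×7.5 = 384.8 kN·m.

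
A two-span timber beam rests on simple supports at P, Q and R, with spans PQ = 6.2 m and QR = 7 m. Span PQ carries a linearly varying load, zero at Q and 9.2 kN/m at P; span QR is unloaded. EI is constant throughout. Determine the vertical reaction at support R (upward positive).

R_R = -1.384 kN

Insert a hinge at Q; M_Q is the redundant, and each span becomes simply supported.
End slopes at the hinge Q, treating each span as simply supported:
  span PQ: triangular load, peak 9.2: 7w₀L³/(360EI) = 42.63/EI
  relative rotation θ_0 = (42.63 + 0)/EI = 42.63/EI
A unit hogging moment at Q produces rotation L₁/(3EI) + L₂/(3EI) = 4.4/EI.
Slope continuity at Q: θ_0 = M_Q·4.4/EI, so M_Q = 42.63/4.4 = 9.69 kN·m (hogging).
Span QR, ΣM about R: R_Q^{QR}·7 = 0 + 9.69, so R_Q^{QR} = 1.384 kN and R_R = 0 − 1.384 = -1.384 kN.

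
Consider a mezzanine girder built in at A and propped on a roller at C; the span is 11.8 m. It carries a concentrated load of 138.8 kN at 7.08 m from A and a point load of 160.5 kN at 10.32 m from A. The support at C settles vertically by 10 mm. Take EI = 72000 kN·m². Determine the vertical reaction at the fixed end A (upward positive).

Release the roller at C. Primary structure: cantilever fixed at A.
Free-end deflection of the primary structure under the applied loading (downward +):
  point load 138.8 at a = 7.08: Pa²(3L − a)/(6EI) = 32840/EI
  point load 160.5 at a = 10.32: Pa²(3L − a)/(6EI) = 71451/EI
  δ_0 = 104291/EI
Tip deflection under a unit load at C: L³/(3EI) = 547.7/EI.
With EI = 72000 kN·m²: δ_0 = 1.4485 m and δ_{CC} = 0.007607 m/kN.
Compatibility — the beam at C must follow the support down by 0.01 m: δ_0 − R_C·δ_{CC} = 0.01, so R_C = (1.4485 − 0.01)/0.007607 = 189.1 kN.
Vertical equilibrium: R_A = ΣP − R_C = 299.3 − 189.1 = 110.2 kN.

R_A = 110.2 kN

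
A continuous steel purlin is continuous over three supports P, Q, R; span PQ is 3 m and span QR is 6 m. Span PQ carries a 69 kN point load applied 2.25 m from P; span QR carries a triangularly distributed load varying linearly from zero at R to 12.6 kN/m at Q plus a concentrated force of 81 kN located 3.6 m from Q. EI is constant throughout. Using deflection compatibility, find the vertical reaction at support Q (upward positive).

Take M_Q as the redundant. Released structure: two simple spans PQ and QR with a hinge at Q.
Rotations at Q on the released spans (each span's end-slope, ×1/EI):
  span PQ: point load 69 at a = 2.25: Pab(L + a)/(6LEI) = 33.96/EI
  span QR: triangular load, peak 12.6: w₀L³/(45EI) = 60.48/EI
  span QR: point load 81 at a = 3.6: Pab(L + b)/(6LEI) = 163.3/EI
  relative rotation θ_0 = (33.96 + 223.8)/EI = 257.7/EI
A unit hogging moment at Q produces rotation L₁/(3EI) + L₂/(3EI) = 3/EI.
Slope continuity at Q: θ_0 = M_Q·3/EI, so M_Q = 257.7/3 = 85.91 kN·m (hogging).
Span PQ, ΣM about P with M_Q applied at Q: R_Q^{PQ}·3 = 155.2 + 85.91, so R_Q^{PQ} = 80.39 kN and R_P = 69 − 80.39 = -11.39 kN.
Span QR, ΣM about R: R_Q^{QR}·6 = 345.6 + 85.91, so R_Q^{QR} = 71.92 kN and R_R = 118.8 − 71.92 = 46.88 kN.
R_Q = 80.39 + 71.92 = 152.3 kN.

R_Q = 152.3 kN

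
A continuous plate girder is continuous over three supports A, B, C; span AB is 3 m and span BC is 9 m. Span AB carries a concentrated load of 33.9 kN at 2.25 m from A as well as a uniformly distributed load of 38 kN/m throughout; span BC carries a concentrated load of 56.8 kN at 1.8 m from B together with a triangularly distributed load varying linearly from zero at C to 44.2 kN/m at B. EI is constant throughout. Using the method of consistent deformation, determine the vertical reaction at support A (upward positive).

Insert a hinge at B; M_B is the redundant, and each span becomes simply supported.
End slopes at the hinge B, treating each span as simply supported:
  span AB: point load 33.9 at a = 2.25: Pab(L + a)/(6LEI) = 16.69/EI
  span AB: UDL 38: wL³/(24EI) = 42.75/EI
  span BC: point load 56.8 at a = 1.8: Pab(L + b)/(6LEI) = 220.8/EI
  span BC: triangular load, peak 44.2: w₀L³/(45EI) = 716/EI
  relative rotation θ_0 = (59.44 + 936.9)/EI = 996.3/EI
A unit hogging moment at B produces rotation L₁/(3EI) + L₂/(3EI) = 4/EI.
Compatibility: M_B·(L₁+L₂)/(3EI) = θ_0, giving M_B = 249.1 kN·m (hogging).
Span AB, ΣM about A with M_B applied at B: R_B^{AB}·3 = 247.3 + 249.1, so R_B^{AB} = 165.5 kN and R_A = 147.9 − 165.5 = -17.55 kN.

R_A = -17.55 kN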